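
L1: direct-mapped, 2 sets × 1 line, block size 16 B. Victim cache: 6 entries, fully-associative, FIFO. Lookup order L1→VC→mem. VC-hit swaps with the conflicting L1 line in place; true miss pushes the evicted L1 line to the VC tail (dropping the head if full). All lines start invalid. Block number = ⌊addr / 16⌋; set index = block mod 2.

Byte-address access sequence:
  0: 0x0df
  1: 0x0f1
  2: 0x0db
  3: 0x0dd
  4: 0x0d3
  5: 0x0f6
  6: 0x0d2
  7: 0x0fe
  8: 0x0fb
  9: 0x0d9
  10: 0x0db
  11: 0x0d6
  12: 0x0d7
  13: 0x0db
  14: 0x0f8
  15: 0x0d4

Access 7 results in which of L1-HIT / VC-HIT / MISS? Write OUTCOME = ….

  [0] addr=0xdf blk=13 s=1: MISS | VC []
  [1] addr=0xf1 blk=15 s=1: MISS | VC [13]
  [2] addr=0xdb blk=13 s=1: VC-HIT | VC [15]
  [3] addr=0xdd blk=13 s=1: L1-HIT | VC [15]
  [4] addr=0xd3 blk=13 s=1: L1-HIT | VC [15]
  [5] addr=0xf6 blk=15 s=1: VC-HIT | VC [13]
  [6] addr=0xd2 blk=13 s=1: VC-HIT | VC [15]
  [7] addr=0xfe blk=15 s=1: VC-HIT | VC [13]
  [8] addr=0xfb blk=15 s=1: L1-HIT | VC [13]
  [9] addr=0xd9 blk=13 s=1: VC-HIT | VC [15]
  [10] addr=0xdb blk=13 s=1: L1-HIT | VC [15]
  [11] addr=0xd6 blk=13 s=1: L1-HIT | VC [15]
  [12] addr=0xd7 blk=13 s=1: L1-HIT | VC [15]
  [13] addr=0xdb blk=13 s=1: L1-HIT | VC [15]
  [14] addr=0xf8 blk=15 s=1: VC-HIT | VC [13]
  [15] addr=0xd4 blk=13 s=1: VC-HIT | VC [15]

OUTCOME = VC-HIT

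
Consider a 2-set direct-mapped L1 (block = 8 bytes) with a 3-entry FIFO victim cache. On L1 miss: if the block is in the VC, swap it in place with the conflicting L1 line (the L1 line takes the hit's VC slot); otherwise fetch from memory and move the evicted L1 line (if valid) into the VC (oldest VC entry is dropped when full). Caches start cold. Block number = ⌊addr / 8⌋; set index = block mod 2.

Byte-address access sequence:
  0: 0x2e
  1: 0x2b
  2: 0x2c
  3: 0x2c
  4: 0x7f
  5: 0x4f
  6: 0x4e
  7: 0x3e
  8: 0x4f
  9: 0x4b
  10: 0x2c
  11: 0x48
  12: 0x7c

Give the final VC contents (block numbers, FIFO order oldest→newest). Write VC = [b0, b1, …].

  [0] addr=0x2e blk=5 s=1: MISS | VC []
  [1] addr=0x2b blk=5 s=1: L1-HIT | VC []
  [2] addr=0x2c blk=5 s=1: L1-HIT | VC []
  [3] addr=0x2c blk=5 s=1: L1-HIT | VC []
  [4] addr=0x7f blk=15 s=1: MISS | VC [5]
  [5] addr=0x4f blk=9 s=1: MISS | VC [5, 15]
  [6] addr=0x4e blk=9 s=1: L1-HIT | VC [5, 15]
  [7] addr=0x3e blk=7 s=1: MISS | VC [5, 15, 9]
  [8] addr=0x4f blk=9 s=1: VC-HIT | VC [5, 15, 7]
  [9] addr=0x4b blk=9 s=1: L1-HIT | VC [5, 15, 7]
  [10] addr=0x2c blk=5 s=1: VC-HIT | VC [9, 15, 7]
  [11] addr=0x48 blk=9 s=1: VC-HIT | VC [5, 15, 7]
  [12] addr=0x7c blk=15 s=1: VC-HIT | VC [5, 9, 7]

VC = [5, 9, 7]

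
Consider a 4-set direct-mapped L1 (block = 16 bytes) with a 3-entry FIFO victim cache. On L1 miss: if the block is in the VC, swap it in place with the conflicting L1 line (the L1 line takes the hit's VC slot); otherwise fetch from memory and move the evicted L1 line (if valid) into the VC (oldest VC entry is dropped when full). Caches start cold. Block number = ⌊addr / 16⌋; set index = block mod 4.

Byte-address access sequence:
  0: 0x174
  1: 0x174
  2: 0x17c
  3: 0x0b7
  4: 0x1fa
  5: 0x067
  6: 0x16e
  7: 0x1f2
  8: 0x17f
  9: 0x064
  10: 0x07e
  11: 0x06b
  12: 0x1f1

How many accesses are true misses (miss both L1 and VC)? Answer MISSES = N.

0: 0x174 (blk 23, set 3) → MISS  vc=[]
1: 0x174 (blk 23, set 3) → L1-HIT  vc=[]
2: 0x17c (blk 23, set 3) → L1-HIT  vc=[]
3: 0xb7 (blk 11, set 3) → MISS  vc=[23]
4: 0x1fa (blk 31, set 3) → MISS  vc=[23, 11]
5: 0x67 (blk 6, set 2) → MISS  vc=[23, 11]
6: 0x16e (blk 22, set 2) → MISS  vc=[23, 11, 6]
7: 0x1f2 (blk 31, set 3) → L1-HIT  vc=[23, 11, 6]
8: 0x17f (blk 23, set 3) → VC-HIT  vc=[31, 11, 6]
9: 0x64 (blk 6, set 2) → VC-HIT  vc=[31, 11, 22]
10: 0x7e (blk 7, set 3) → MISS  vc=[11, 22, 23]
11: 0x6b (blk 6, set 2) → L1-HIT  vc=[11, 22, 23]
12: 0x1f1 (blk 31, set 3) → MISS  vc=[22, 23, 7]

MISSES = 7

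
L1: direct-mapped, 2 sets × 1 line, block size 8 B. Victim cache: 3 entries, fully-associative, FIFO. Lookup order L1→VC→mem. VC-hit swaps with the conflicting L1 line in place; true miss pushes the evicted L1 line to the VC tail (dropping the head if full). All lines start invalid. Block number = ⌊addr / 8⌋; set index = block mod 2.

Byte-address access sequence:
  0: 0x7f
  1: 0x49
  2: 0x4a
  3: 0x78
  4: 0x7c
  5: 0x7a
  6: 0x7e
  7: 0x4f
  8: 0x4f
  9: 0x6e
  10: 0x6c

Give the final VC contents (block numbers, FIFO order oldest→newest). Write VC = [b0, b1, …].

0: 0x7f (blk 15, set 1) → MISS  vc=[]
1: 0x49 (blk 9, set 1) → MISS  vc=[15]
2: 0x4a (blk 9, set 1) → L1-HIT  vc=[15]
3: 0x78 (blk 15, set 1) → VC-HIT  vc=[9]
4: 0x7c (blk 15, set 1) → L1-HIT  vc=[9]
5: 0x7a (blk 15, set 1) → L1-HIT  vc=[9]
6: 0x7e (blk 15, set 1) → L1-HIT  vc=[9]
7: 0x4f (blk 9, set 1) → VC-HIT  vc=[15]
8: 0x4f (blk 9, set 1) → L1-HIT  vc=[15]
9: 0x6e (blk 13, set 1) → MISS  vc=[15, 9]
10: 0x6c (blk 13, set 1) → L1-HIT  vc=[15, 9]

VC = [15, 9]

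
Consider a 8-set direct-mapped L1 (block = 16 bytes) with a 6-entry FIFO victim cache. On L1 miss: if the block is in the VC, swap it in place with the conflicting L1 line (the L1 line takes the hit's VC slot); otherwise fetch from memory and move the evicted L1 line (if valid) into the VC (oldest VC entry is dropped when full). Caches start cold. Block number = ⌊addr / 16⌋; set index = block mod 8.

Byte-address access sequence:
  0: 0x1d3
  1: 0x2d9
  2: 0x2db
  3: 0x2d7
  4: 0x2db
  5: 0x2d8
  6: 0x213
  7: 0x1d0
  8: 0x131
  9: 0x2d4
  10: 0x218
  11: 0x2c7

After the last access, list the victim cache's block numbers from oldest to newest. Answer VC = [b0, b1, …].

0: 0x1d3 (blk 29, set 5) → MISS  vc=[]
1: 0x2d9 (blk 45, set 5) → MISS  vc=[29]
2: 0x2db (blk 45, set 5) → L1-HIT  vc=[29]
3: 0x2d7 (blk 45, set 5) → L1-HIT  vc=[29]
4: 0x2db (blk 45, set 5) → L1-HIT  vc=[29]
5: 0x2d8 (blk 45, set 5) → L1-HIT  vc=[29]
6: 0x213 (blk 33, set 1) → MISS  vc=[29]
7: 0x1d0 (blk 29, set 5) → VC-HIT  vc=[45]
8: 0x131 (blk 19, set 3) → MISS  vc=[45]
9: 0x2d4 (blk 45, set 5) → VC-HIT  vc=[29]
10: 0x218 (blk 33, set 1) → L1-HIT  vc=[29]
11: 0x2c7 (blk 44, set 4) → MISS  vc=[29]

VC = [29]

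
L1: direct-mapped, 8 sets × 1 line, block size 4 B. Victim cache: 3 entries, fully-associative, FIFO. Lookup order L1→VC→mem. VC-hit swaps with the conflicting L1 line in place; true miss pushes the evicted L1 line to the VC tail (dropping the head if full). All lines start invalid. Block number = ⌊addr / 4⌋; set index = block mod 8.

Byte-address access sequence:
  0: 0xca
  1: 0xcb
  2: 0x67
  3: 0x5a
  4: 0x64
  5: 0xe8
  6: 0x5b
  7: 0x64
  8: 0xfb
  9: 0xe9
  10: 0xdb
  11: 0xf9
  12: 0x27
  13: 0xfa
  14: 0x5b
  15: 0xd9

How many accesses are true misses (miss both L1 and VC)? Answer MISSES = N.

MISSES = 7

#0 0xca→b50/s2 MISS; vc=[]
#1 0xcb→b50/s2 L1-HIT; vc=[]
#2 0x67→b25/s1 MISS; vc=[]
#3 0x5a→b22/s6 MISS; vc=[]
#4 0x64→b25/s1 L1-HIT; vc=[]
#5 0xe8→b58/s2 MISS; vc=[50]
#6 0x5b→b22/s6 L1-HIT; vc=[50]
#7 0x64→b25/s1 L1-HIT; vc=[50]
#8 0xfb→b62/s6 MISS; vc=[50,22]
#9 0xe9→b58/s2 L1-HIT; vc=[50,22]
#10 0xdb→b54/s6 MISS; vc=[50,22,62]
#11 0xf9→b62/s6 VC-HIT; vc=[50,22,54]
#12 0x27→b9/s1 MISS; vc=[22,54,25]
#13 0xfa→b62/s6 L1-HIT; vc=[22,54,25]
#14 0x5b→b22/s6 VC-HIT; vc=[62,54,25]
#15 0xd9→b54/s6 VC-HIT; vc=[62,22,25]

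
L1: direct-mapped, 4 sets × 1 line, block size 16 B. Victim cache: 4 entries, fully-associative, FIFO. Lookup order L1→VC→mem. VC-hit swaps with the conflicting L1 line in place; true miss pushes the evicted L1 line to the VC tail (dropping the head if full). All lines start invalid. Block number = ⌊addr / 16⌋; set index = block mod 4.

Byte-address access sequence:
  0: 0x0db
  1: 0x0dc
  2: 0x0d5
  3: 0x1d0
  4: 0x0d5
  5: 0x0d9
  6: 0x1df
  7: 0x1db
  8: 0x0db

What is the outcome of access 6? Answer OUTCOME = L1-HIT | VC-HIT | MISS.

0: 0xdb (blk 13, set 1) → MISS  vc=[]
1: 0xdc (blk 13, set 1) → L1-HIT  vc=[]
2: 0xd5 (blk 13, set 1) → L1-HIT  vc=[]
3: 0x1d0 (blk 29, set 1) → MISS  vc=[13]
4: 0xd5 (blk 13, set 1) → VC-HIT  vc=[29]
5: 0xd9 (blk 13, set 1) → L1-HIT  vc=[29]
6: 0x1df (blk 29, set 1) → VC-HIT  vc=[13]
7: 0x1db (blk 29, set 1) → L1-HIT  vc=[13]
8: 0xdb (blk 13, set 1) → VC-HIT  vc=[29]

OUTCOME = VC-HIT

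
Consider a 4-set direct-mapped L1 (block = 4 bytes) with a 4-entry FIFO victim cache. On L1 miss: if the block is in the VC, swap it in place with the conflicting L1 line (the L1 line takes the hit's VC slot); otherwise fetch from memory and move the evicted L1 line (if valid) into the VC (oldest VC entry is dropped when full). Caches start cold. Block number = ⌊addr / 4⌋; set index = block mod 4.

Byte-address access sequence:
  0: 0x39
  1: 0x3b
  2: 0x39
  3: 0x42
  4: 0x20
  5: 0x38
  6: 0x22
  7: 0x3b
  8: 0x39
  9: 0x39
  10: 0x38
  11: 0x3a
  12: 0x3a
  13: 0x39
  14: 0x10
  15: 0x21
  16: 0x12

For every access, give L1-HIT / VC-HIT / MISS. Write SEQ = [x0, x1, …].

#0 0x39→b14/s2 MISS; vc=[]
#1 0x3b→b14/s2 L1-HIT; vc=[]
#2 0x39→b14/s2 L1-HIT; vc=[]
#3 0x42→b16/s0 MISS; vc=[]
#4 0x20→b8/s0 MISS; vc=[16]
#5 0x38→b14/s2 L1-HIT; vc=[16]
#6 0x22→b8/s0 L1-HIT; vc=[16]
#7 0x3b→b14/s2 L1-HIT; vc=[16]
#8 0x39→b14/s2 L1-HIT; vc=[16]
#9 0x39→b14/s2 L1-HIT; vc=[16]
#10 0x38→b14/s2 L1-HIT; vc=[16]
#11 0x3a→b14/s2 L1-HIT; vc=[16]
#12 0x3a→b14/s2 L1-HIT; vc=[16]
#13 0x39→b14/s2 L1-HIT; vc=[16]
#14 0x10→b4/s0 MISS; vc=[16,8]
#15 0x21→b8/s0 VC-HIT; vc=[16,4]
#16 0x12→b4/s0 VC-HIT; vc=[16,8]

SEQ = [MISS, L1-HIT, L1-HIT, MISS, MISS, L1-HIT, L1-HIT, L1-HIT, L1-HIT, L1-HIT, L1-HIT, L1-HIT, L1-HIT, L1-HIT, MISS, VC-HIT, VC-HIT]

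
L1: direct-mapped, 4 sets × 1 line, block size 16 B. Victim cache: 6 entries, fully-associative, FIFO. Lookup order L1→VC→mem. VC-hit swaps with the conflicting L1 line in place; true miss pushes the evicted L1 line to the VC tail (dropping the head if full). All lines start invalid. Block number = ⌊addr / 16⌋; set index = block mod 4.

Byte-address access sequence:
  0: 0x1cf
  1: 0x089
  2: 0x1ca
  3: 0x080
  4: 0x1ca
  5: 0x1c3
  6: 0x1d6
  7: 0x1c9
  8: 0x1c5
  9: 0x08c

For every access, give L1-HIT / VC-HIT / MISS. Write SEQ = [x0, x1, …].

#0 0x1cf→b28/s0 MISS; vc=[]
#1 0x89→b8/s0 MISS; vc=[28]
#2 0x1ca→b28/s0 VC-HIT; vc=[8]
#3 0x80→b8/s0 VC-HIT; vc=[28]
#4 0x1ca→b28/s0 VC-HIT; vc=[8]
#5 0x1c3→b28/s0 L1-HIT; vc=[8]
#6 0x1d6→b29/s1 MISS; vc=[8]
#7 0x1c9→b28/s0 L1-HIT; vc=[8]
#8 0x1c5→b28/s0 L1-HIT; vc=[8]
#9 0x8c→b8/s0 VC-HIT; vc=[28]

SEQ = [MISS, MISS, VC-HIT, VC-HIT, VC-HIT, L1-HIT, MISS, L1-HIT, L1-HIT, VC-HIT]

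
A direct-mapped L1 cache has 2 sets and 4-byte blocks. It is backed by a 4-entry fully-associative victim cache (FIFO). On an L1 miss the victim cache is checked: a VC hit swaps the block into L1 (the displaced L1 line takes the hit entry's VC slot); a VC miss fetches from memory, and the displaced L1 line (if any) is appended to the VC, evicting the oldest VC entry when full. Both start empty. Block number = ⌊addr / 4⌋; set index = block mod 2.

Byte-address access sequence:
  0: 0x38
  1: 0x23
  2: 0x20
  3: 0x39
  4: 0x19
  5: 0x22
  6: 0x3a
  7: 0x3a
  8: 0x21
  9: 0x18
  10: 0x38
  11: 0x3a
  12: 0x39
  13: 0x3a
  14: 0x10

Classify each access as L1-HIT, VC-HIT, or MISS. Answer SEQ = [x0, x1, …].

SEQ = [MISS, MISS, L1-HIT, VC-HIT, MISS, VC-HIT, VC-HIT, L1-HIT, VC-HIT, VC-HIT, VC-HIT, L1-HIT, L1-HIT, L1-HIT, MISS]

0: 0x38 (blk 14, set 0) → MISS  vc=[]
1: 0x23 (blk 8, set 0) → MISS  vc=[14]
2: 0x20 (blk 8, set 0) → L1-HIT  vc=[14]
3: 0x39 (blk 14, set 0) → VC-HIT  vc=[8]
4: 0x19 (blk 6, set 0) → MISS  vc=[8, 14]
5: 0x22 (blk 8, set 0) → VC-HIT  vc=[6, 14]
6: 0x3a (blk 14, set 0) → VC-HIT  vc=[6, 8]
7: 0x3a (blk 14, set 0) → L1-HIT  vc=[6, 8]
8: 0x21 (blk 8, set 0) → VC-HIT  vc=[6, 14]
9: 0x18 (blk 6, set 0) → VC-HIT  vc=[8, 14]
10: 0x38 (blk 14, set 0) → VC-HIT  vc=[8, 6]
11: 0x3a (blk 14, set 0) → L1-HIT  vc=[8, 6]
12: 0x39 (blk 14, set 0) → L1-HIT  vc=[8, 6]
13: 0x3a (blk 14, set 0) → L1-HIT  vc=[8, 6]
14: 0x10 (blk 4, set 0) → MISS  vc=[8, 6, 14]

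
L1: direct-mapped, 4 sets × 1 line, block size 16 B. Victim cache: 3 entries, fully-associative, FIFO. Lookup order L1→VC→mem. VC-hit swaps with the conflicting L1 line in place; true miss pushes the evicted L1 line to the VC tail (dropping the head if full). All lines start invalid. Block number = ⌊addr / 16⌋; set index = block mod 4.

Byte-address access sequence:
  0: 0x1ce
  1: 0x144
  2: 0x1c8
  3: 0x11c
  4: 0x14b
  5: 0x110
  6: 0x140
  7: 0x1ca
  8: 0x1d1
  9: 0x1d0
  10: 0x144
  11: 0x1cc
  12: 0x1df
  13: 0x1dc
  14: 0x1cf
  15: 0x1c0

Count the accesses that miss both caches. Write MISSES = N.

  [0] addr=0x1ce blk=28 s=0: MISS | VC []
  [1] addr=0x144 blk=20 s=0: MISS | VC [28]
  [2] addr=0x1c8 blk=28 s=0: VC-HIT | VC [20]
  [3] addr=0x11c blk=17 s=1: MISS | VC [20]
  [4] addr=0x14b blk=20 s=0: VC-HIT | VC [28]
  [5] addr=0x110 blk=17 s=1: L1-HIT | VC [28]
  [6] addr=0x140 blk=20 s=0: L1-HIT | VC [28]
  [7] addr=0x1ca blk=28 s=0: VC-HIT | VC [20]
  [8] addr=0x1d1 blk=29 s=1: MISS | VC [20, 17]
  [9] addr=0x1d0 blk=29 s=1: L1-HIT | VC [20, 17]
  [10] addr=0x144 blk=20 s=0: VC-HIT | VC [28, 17]
  [11] addr=0x1cc blk=28 s=0: VC-HIT | VC [20, 17]
  [12] addr=0x1df blk=29 s=1: L1-HIT | VC [20, 17]
  [13] addr=0x1dc blk=29 s=1: L1-HIT | VC [20, 17]
  [14] addr=0x1cf blk=28 s=0: L1-HIT | VC [20, 17]
  [15] addr=0x1c0 blk=28 s=0: L1-HIT | VC [20, 17]

MISSES = 4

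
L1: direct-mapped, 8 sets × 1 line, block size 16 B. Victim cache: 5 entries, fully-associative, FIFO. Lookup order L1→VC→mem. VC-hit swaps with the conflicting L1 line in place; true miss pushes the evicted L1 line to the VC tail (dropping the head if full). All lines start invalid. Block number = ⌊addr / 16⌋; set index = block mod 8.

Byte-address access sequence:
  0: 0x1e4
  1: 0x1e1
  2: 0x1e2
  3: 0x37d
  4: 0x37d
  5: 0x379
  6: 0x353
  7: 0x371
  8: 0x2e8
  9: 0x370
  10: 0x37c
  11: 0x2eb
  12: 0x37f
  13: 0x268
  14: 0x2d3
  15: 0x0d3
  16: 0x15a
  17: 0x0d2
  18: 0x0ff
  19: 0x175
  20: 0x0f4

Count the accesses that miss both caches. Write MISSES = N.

  [0] addr=0x1e4 blk=30 s=6: MISS | VC []
  [1] addr=0x1e1 blk=30 s=6: L1-HIT | VC []
  [2] addr=0x1e2 blk=30 s=6: L1-HIT | VC []
  [3] addr=0x37d blk=55 s=7: MISS | VC []
  [4] addr=0x37d blk=55 s=7: L1-HIT | VC []
  [5] addr=0x379 blk=55 s=7: L1-HIT | VC []
  [6] addr=0x353 blk=53 s=5: MISS | VC []
  [7] addr=0x371 blk=55 s=7: L1-HIT | VC []
  [8] addr=0x2e8 blk=46 s=6: MISS | VC [30]
  [9] addr=0x370 blk=55 s=7: L1-HIT | VC [30]
  [10] addr=0x37c blk=55 s=7: L1-HIT | VC [30]
  [11] addr=0x2eb blk=46 s=6: L1-HIT | VC [30]
  [12] addr=0x37f blk=55 s=7: L1-HIT | VC [30]
  [13] addr=0x268 blk=38 s=6: MISS | VC [30, 46]
  [14] addr=0x2d3 blk=45 s=5: MISS | VC [30, 46, 53]
  [15] addr=0xd3 blk=13 s=5: MISS | VC [30, 46, 53, 45]
  [16] addr=0x15a blk=21 s=5: MISS | VC [30, 46, 53, 45, 13]
  [17] addr=0xd2 blk=13 s=5: VC-HIT | VC [30, 46, 53, 45, 21]
  [18] addr=0xff blk=15 s=7: MISS | VC [46, 53, 45, 21, 55]
  [19] addr=0x175 blk=23 s=7: MISS | VC [53, 45, 21, 55, 15]
  [20] addr=0xf4 blk=15 s=7: VC-HIT | VC [53, 45, 21, 55, 23]

MISSES = 10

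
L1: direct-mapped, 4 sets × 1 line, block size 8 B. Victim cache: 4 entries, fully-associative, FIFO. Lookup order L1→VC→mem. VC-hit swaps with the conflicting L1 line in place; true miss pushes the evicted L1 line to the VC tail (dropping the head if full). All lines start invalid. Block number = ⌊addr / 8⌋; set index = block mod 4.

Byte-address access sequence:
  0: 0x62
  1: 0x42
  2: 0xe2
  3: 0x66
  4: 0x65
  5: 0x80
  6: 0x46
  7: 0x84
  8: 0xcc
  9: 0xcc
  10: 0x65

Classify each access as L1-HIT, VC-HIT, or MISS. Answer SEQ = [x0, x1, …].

  [0] addr=0x62 blk=12 s=0: MISS | VC []
  [1] addr=0x42 blk=8 s=0: MISS | VC [12]
  [2] addr=0xe2 blk=28 s=0: MISS | VC [12, 8]
  [3] addr=0x66 blk=12 s=0: VC-HIT | VC [28, 8]
  [4] addr=0x65 blk=12 s=0: L1-HIT | VC [28, 8]
  [5] addr=0x80 blk=16 s=0: MISS | VC [28, 8, 12]
  [6] addr=0x46 blk=8 s=0: VC-HIT | VC [28, 16, 12]
  [7] addr=0x84 blk=16 s=0: VC-HIT | VC [28, 8, 12]
  [8] addr=0xcc blk=25 s=1: MISS | VC [28, 8, 12]
  [9] addr=0xcc blk=25 s=1: L1-HIT | VC [28, 8, 12]
  [10] addr=0x65 blk=12 s=0: VC-HIT | VC [28, 8, 16]

SEQ = [MISS, MISS, MISS, VC-HIT, L1-HIT, MISS, VC-HIT, VC-HIT, MISS, L1-HIT, VC-HIT]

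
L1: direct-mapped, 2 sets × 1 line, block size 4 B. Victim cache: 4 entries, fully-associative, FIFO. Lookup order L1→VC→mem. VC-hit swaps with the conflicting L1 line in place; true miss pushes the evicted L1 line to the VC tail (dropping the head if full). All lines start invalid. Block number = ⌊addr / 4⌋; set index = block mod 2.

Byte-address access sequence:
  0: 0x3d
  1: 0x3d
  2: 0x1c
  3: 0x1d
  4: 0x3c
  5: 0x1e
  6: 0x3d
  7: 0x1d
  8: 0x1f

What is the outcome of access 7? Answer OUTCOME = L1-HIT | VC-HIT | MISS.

OUTCOME = VC-HIT

#0 0x3d→b15/s1 MISS; vc=[]
#1 0x3d→b15/s1 L1-HIT; vc=[]
#2 0x1c→b7/s1 MISS; vc=[15]
#3 0x1d→b7/s1 L1-HIT; vc=[15]
#4 0x3c→b15/s1 VC-HIT; vc=[7]
#5 0x1e→b7/s1 VC-HIT; vc=[15]
#6 0x3d→b15/s1 VC-HIT; vc=[7]
#7 0x1d→b7/s1 VC-HIT; vc=[15]
#8 0x1f→b7/s1 L1-HIT; vc=[15]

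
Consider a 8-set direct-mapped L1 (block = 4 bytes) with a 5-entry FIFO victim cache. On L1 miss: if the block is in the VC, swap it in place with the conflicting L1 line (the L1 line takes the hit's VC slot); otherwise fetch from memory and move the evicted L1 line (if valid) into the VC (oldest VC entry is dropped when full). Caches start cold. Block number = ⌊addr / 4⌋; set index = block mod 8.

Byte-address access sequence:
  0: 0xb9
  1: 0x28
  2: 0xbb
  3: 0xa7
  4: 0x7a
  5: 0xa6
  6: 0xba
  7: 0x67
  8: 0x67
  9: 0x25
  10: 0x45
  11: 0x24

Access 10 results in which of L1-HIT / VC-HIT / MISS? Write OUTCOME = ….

OUTCOME = MISS

  [0] addr=0xb9 blk=46 s=6: MISS | VC []
  [1] addr=0x28 blk=10 s=2: MISS | VC []
  [2] addr=0xbb blk=46 s=6: L1-HIT | VC []
  [3] addr=0xa7 blk=41 s=1: MISS | VC []
  [4] addr=0x7a blk=30 s=6: MISS | VC [46]
  [5] addr=0xa6 blk=41 s=1: L1-HIT | VC [46]
  [6] addr=0xba blk=46 s=6: VC-HIT | VC [30]
  [7] addr=0x67 blk=25 s=1: MISS | VC [30, 41]
  [8] addr=0x67 blk=25 s=1: L1-HIT | VC [30, 41]
  [9] addr=0x25 blk=9 s=1: MISS | VC [30, 41, 25]
  [10] addr=0x45 blk=17 s=1: MISS | VC [30, 41, 25, 9]
  [11] addr=0x24 blk=9 s=1: VC-HIT | VC [30, 41, 25, 17]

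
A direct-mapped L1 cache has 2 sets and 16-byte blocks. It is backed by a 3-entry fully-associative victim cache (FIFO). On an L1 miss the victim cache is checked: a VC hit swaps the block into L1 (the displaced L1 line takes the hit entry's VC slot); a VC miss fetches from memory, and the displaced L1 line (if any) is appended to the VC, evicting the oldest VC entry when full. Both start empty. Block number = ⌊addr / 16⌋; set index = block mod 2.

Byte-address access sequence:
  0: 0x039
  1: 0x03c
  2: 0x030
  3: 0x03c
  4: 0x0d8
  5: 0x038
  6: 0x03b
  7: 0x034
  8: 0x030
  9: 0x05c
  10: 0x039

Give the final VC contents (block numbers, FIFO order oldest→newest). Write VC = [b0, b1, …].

VC = [13, 5]

0: 0x39 (blk 3, set 1) → MISS  vc=[]
1: 0x3c (blk 3, set 1) → L1-HIT  vc=[]
2: 0x30 (blk 3, set 1) → L1-HIT  vc=[]
3: 0x3c (blk 3, set 1) → L1-HIT  vc=[]
4: 0xd8 (blk 13, set 1) → MISS  vc=[3]
5: 0x38 (blk 3, set 1) → VC-HIT  vc=[13]
6: 0x3b (blk 3, set 1) → L1-HIT  vc=[13]
7: 0x34 (blk 3, set 1) → L1-HIT  vc=[13]
8: 0x30 (blk 3, set 1) → L1-HIT  vc=[13]
9: 0x5c (blk 5, set 1) → MISS  vc=[13, 3]
10: 0x39 (blk 3, set 1) → VC-HIT  vc=[13, 5]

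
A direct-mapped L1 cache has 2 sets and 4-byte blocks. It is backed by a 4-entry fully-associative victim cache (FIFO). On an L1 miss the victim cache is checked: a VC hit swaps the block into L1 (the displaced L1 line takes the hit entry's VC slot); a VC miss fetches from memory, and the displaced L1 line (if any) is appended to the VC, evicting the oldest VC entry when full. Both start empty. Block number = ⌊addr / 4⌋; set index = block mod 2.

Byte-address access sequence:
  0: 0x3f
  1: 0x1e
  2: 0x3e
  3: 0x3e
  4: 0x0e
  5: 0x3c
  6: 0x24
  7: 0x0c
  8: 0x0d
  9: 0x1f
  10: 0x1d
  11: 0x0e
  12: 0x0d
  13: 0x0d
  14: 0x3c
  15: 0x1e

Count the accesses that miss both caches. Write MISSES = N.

  [0] addr=0x3f blk=15 s=1: MISS | VC []
  [1] addr=0x1e blk=7 s=1: MISS | VC [15]
  [2] addr=0x3e blk=15 s=1: VC-HIT | VC [7]
  [3] addr=0x3e blk=15 s=1: L1-HIT | VC [7]
  [4] addr=0xe blk=3 s=1: MISS | VC [7, 15]
  [5] addr=0x3c blk=15 s=1: VC-HIT | VC [7, 3]
  [6] addr=0x24 blk=9 s=1: MISS | VC [7, 3, 15]
  [7] addr=0xc blk=3 s=1: VC-HIT | VC [7, 9, 15]
  [8] addr=0xd blk=3 s=1: L1-HIT | VC [7, 9, 15]
  [9] addr=0x1f blk=7 s=1: VC-HIT | VC [3, 9, 15]
  [10] addr=0x1d blk=7 s=1: L1-HIT | VC [3, 9, 15]
  [11] addr=0xe blk=3 s=1: VC-HIT | VC [7, 9, 15]
  [12] addr=0xd blk=3 s=1: L1-HIT | VC [7, 9, 15]
  [13] addr=0xd blk=3 s=1: L1-HIT | VC [7, 9, 15]
  [14] addr=0x3c blk=15 s=1: VC-HIT | VC [7, 9, 3]
  [15] addr=0x1e blk=7 s=1: VC-HIT | VC [15, 9, 3]

MISSES = 4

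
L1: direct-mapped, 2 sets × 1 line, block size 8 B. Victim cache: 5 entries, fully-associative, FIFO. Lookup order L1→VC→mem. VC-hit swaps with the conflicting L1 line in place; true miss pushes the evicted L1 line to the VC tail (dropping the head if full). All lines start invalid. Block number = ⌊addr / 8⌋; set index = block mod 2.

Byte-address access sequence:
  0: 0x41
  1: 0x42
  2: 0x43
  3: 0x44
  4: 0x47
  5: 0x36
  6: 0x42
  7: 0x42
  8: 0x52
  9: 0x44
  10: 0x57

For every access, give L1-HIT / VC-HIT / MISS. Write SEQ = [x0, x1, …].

#0 0x41→b8/s0 MISS; vc=[]
#1 0x42→b8/s0 L1-HIT; vc=[]
#2 0x43→b8/s0 L1-HIT; vc=[]
#3 0x44→b8/s0 L1-HIT; vc=[]
#4 0x47→b8/s0 L1-HIT; vc=[]
#5 0x36→b6/s0 MISS; vc=[8]
#6 0x42→b8/s0 VC-HIT; vc=[6]
#7 0x42→b8/s0 L1-HIT; vc=[6]
#8 0x52→b10/s0 MISS; vc=[6,8]
#9 0x44→b8/s0 VC-HIT; vc=[6,10]
#10 0x57→b10/s0 VC-HIT; vc=[6,8]

SEQ = [MISS, L1-HIT, L1-HIT, L1-HIT, L1-HIT, MISS, VC-HIT, L1-HIT, MISS, VC-HIT, VC-HIT]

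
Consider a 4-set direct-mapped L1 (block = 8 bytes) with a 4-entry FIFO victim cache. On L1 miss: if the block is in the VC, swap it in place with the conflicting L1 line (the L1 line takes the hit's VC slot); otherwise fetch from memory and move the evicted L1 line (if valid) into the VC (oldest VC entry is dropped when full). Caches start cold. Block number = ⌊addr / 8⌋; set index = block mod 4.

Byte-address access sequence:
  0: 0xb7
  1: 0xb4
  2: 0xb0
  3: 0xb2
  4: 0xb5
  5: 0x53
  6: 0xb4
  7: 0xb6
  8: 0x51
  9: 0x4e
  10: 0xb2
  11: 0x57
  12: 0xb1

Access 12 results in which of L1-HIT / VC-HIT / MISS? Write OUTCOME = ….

#0 0xb7→b22/s2 MISS; vc=[]
#1 0xb4→b22/s2 L1-HIT; vc=[]
#2 0xb0→b22/s2 L1-HIT; vc=[]
#3 0xb2→b22/s2 L1-HIT; vc=[]
#4 0xb5→b22/s2 L1-HIT; vc=[]
#5 0x53→b10/s2 MISS; vc=[22]
#6 0xb4→b22/s2 VC-HIT; vc=[10]
#7 0xb6→b22/s2 L1-HIT; vc=[10]
#8 0x51→b10/s2 VC-HIT; vc=[22]
#9 0x4e→b9/s1 MISS; vc=[22]
#10 0xb2→b22/s2 VC-HIT; vc=[10]
#11 0x57→b10/s2 VC-HIT; vc=[22]
#12 0xb1→b22/s2 VC-HIT; vc=[10]

OUTCOME = VC-HIT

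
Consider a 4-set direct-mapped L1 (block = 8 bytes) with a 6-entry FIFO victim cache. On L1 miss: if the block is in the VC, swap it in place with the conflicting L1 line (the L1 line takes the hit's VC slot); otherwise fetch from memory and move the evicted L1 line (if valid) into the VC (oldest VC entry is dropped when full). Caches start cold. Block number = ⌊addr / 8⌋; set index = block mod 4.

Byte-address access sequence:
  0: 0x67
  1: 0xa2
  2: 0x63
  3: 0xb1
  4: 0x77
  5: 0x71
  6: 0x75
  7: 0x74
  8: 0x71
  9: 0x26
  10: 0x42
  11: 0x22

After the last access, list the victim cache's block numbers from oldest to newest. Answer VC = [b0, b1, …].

VC = [20, 22, 12, 8]

0: 0x67 (blk 12, set 0) → MISS  vc=[]
1: 0xa2 (blk 20, set 0) → MISS  vc=[12]
2: 0x63 (blk 12, set 0) → VC-HIT  vc=[20]
3: 0xb1 (blk 22, set 2) → MISS  vc=[20]
4: 0x77 (blk 14, set 2) → MISS  vc=[20, 22]
5: 0x71 (blk 14, set 2) → L1-HIT  vc=[20, 22]
6: 0x75 (blk 14, set 2) → L1-HIT  vc=[20, 22]
7: 0x74 (blk 14, set 2) → L1-HIT  vc=[20, 22]
8: 0x71 (blk 14, set 2) → L1-HIT  vc=[20, 22]
9: 0x26 (blk 4, set 0) → MISS  vc=[20, 22, 12]
10: 0x42 (blk 8, set 0) → MISS  vc=[20, 22, 12, 4]
11: 0x22 (blk 4, set 0) → VC-HIT  vc=[20, 22, 12, 8]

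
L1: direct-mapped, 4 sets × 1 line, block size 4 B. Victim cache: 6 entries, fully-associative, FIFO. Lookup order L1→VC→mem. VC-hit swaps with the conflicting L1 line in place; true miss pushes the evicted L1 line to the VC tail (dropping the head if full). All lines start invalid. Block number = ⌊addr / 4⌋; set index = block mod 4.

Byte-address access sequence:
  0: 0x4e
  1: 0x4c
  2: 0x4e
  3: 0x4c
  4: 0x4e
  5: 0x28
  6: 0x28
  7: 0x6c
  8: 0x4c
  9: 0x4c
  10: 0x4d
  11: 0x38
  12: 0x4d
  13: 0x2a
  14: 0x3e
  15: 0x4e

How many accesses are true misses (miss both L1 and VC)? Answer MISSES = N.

MISSES = 5

#0 0x4e→b19/s3 MISS; vc=[]
#1 0x4c→b19/s3 L1-HIT; vc=[]
#2 0x4e→b19/s3 L1-HIT; vc=[]
#3 0x4c→b19/s3 L1-HIT; vc=[]
#4 0x4e→b19/s3 L1-HIT; vc=[]
#5 0x28→b10/s2 MISS; vc=[]
#6 0x28→b10/s2 L1-HIT; vc=[]
#7 0x6c→b27/s3 MISS; vc=[19]
#8 0x4c→b19/s3 VC-HIT; vc=[27]
#9 0x4c→b19/s3 L1-HIT; vc=[27]
#10 0x4d→b19/s3 L1-HIT; vc=[27]
#11 0x38→b14/s2 MISS; vc=[27,10]
#12 0x4d→b19/s3 L1-HIT; vc=[27,10]
#13 0x2a→b10/s2 VC-HIT; vc=[27,14]
#14 0x3e→b15/s3 MISS; vc=[27,14,19]
#15 0x4e→b19/s3 VC-HIT; vc=[27,14,15]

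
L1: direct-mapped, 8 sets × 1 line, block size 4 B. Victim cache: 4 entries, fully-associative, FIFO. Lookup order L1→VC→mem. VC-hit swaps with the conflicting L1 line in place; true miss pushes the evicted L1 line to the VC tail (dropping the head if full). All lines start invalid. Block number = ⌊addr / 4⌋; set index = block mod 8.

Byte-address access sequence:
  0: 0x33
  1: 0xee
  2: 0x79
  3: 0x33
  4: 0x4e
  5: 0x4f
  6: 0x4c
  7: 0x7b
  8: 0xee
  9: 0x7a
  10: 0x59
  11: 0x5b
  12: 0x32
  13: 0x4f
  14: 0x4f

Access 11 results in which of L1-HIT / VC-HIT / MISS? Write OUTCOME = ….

OUTCOME = L1-HIT

0: 0x33 (blk 12, set 4) → MISS  vc=[]
1: 0xee (blk 59, set 3) → MISS  vc=[]
2: 0x79 (blk 30, set 6) → MISS  vc=[]
3: 0x33 (blk 12, set 4) → L1-HIT  vc=[]
4: 0x4e (blk 19, set 3) → MISS  vc=[59]
5: 0x4f (blk 19, set 3) → L1-HIT  vc=[59]
6: 0x4c (blk 19, set 3) → L1-HIT  vc=[59]
7: 0x7b (blk 30, set 6) → L1-HIT  vc=[59]
8: 0xee (blk 59, set 3) → VC-HIT  vc=[19]
9: 0x7a (blk 30, set 6) → L1-HIT  vc=[19]
10: 0x59 (blk 22, set 6) → MISS  vc=[19, 30]
11: 0x5b (blk 22, set 6) → L1-HIT  vc=[19, 30]
12: 0x32 (blk 12, set 4) → L1-HIT  vc=[19, 30]
13: 0x4f (blk 19, set 3) → VC-HIT  vc=[59, 30]
14: 0x4f (blk 19, set 3) → L1-HIT  vc=[59, 30]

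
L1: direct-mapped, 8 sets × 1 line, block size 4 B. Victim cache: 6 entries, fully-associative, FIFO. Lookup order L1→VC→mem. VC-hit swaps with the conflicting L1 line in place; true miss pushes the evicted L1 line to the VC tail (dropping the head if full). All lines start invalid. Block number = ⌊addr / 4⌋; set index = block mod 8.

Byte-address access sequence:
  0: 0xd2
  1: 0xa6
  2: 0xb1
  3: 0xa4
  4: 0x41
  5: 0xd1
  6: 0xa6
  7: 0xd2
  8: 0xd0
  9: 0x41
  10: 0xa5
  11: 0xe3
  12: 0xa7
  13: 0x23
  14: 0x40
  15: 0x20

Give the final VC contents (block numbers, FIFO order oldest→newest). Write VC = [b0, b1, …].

VC = [44, 16, 56]

0: 0xd2 (blk 52, set 4) → MISS  vc=[]
1: 0xa6 (blk 41, set 1) → MISS  vc=[]
2: 0xb1 (blk 44, set 4) → MISS  vc=[52]
3: 0xa4 (blk 41, set 1) → L1-HIT  vc=[52]
4: 0x41 (blk 16, set 0) → MISS  vc=[52]
5: 0xd1 (blk 52, set 4) → VC-HIT  vc=[44]
6: 0xa6 (blk 41, set 1) → L1-HIT  vc=[44]
7: 0xd2 (blk 52, set 4) → L1-HIT  vc=[44]
8: 0xd0 (blk 52, set 4) → L1-HIT  vc=[44]
9: 0x41 (blk 16, set 0) → L1-HIT  vc=[44]
10: 0xa5 (blk 41, set 1) → L1-HIT  vc=[44]
11: 0xe3 (blk 56, set 0) → MISS  vc=[44, 16]
12: 0xa7 (blk 41, set 1) → L1-HIT  vc=[44, 16]
13: 0x23 (blk 8, set 0) → MISS  vc=[44, 16, 56]
14: 0x40 (blk 16, set 0) → VC-HIT  vc=[44, 8, 56]
15: 0x20 (blk 8, set 0) → VC-HIT  vc=[44, 16, 56]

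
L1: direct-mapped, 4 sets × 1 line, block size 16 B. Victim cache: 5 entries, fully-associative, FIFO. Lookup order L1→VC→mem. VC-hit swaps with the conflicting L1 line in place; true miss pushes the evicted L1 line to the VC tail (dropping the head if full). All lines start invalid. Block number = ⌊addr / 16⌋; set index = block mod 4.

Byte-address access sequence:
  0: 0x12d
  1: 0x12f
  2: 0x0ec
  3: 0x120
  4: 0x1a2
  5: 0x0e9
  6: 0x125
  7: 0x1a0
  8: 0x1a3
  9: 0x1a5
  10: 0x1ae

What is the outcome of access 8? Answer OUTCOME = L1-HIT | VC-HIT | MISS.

0: 0x12d (blk 18, set 2) → MISS  vc=[]
1: 0x12f (blk 18, set 2) → L1-HIT  vc=[]
2: 0xec (blk 14, set 2) → MISS  vc=[18]
3: 0x120 (blk 18, set 2) → VC-HIT  vc=[14]
4: 0x1a2 (blk 26, set 2) → MISS  vc=[14, 18]
5: 0xe9 (blk 14, set 2) → VC-HIT  vc=[26, 18]
6: 0x125 (blk 18, set 2) → VC-HIT  vc=[26, 14]
7: 0x1a0 (blk 26, set 2) → VC-HIT  vc=[18, 14]
8: 0x1a3 (blk 26, set 2) → L1-HIT  vc=[18, 14]
9: 0x1a5 (blk 26, set 2) → L1-HIT  vc=[18, 14]
10: 0x1ae (blk 26, set 2) → L1-HIT  vc=[18, 14]

OUTCOME = L1-HIT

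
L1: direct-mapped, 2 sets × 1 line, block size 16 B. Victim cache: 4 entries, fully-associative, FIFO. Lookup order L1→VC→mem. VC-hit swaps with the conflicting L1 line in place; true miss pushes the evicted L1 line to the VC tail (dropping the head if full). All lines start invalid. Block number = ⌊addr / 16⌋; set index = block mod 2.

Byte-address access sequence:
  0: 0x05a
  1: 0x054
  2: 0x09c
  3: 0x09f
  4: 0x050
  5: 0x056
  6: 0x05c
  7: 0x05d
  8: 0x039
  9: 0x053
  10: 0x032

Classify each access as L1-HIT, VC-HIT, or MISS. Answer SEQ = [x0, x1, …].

SEQ = [MISS, L1-HIT, MISS, L1-HIT, VC-HIT, L1-HIT, L1-HIT, L1-HIT, MISS, VC-HIT, VC-HIT]

0: 0x5a (blk 5, set 1) → MISS  vc=[]
1: 0x54 (blk 5, set 1) → L1-HIT  vc=[]
2: 0x9c (blk 9, set 1) → MISS  vc=[5]
3: 0x9f (blk 9, set 1) → L1-HIT  vc=[5]
4: 0x50 (blk 5, set 1) → VC-HIT  vc=[9]
5: 0x56 (blk 5, set 1) → L1-HIT  vc=[9]
6: 0x5c (blk 5, set 1) → L1-HIT  vc=[9]
7: 0x5d (blk 5, set 1) → L1-HIT  vc=[9]
8: 0x39 (blk 3, set 1) → MISS  vc=[9, 5]
9: 0x53 (blk 5, set 1) → VC-HIT  vc=[9, 3]
10: 0x32 (blk 3, set 1) → VC-HIT  vc=[9, 5]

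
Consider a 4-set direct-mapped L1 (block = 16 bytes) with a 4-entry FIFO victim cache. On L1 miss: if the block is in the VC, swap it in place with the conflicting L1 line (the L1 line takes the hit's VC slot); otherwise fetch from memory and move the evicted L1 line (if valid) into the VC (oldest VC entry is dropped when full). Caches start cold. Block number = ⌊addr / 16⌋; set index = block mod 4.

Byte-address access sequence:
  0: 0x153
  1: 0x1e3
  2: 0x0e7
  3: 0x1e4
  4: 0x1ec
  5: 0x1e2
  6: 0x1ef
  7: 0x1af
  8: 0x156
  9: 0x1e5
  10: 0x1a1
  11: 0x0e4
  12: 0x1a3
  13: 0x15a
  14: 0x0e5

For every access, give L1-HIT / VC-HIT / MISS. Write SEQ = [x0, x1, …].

#0 0x153→b21/s1 MISS; vc=[]
#1 0x1e3→b30/s2 MISS; vc=[]
#2 0xe7→b14/s2 MISS; vc=[30]
#3 0x1e4→b30/s2 VC-HIT; vc=[14]
#4 0x1ec→b30/s2 L1-HIT; vc=[14]
#5 0x1e2→b30/s2 L1-HIT; vc=[14]
#6 0x1ef→b30/s2 L1-HIT; vc=[14]
#7 0x1af→b26/s2 MISS; vc=[14,30]
#8 0x156→b21/s1 L1-HIT; vc=[14,30]
#9 0x1e5→b30/s2 VC-HIT; vc=[14,26]
#10 0x1a1→b26/s2 VC-HIT; vc=[14,30]
#11 0xe4→b14/s2 VC-HIT; vc=[26,30]
#12 0x1a3→b26/s2 VC-HIT; vc=[14,30]
#13 0x15a→b21/s1 L1-HIT; vc=[14,30]
#14 0xe5→b14/s2 VC-HIT; vc=[26,30]

SEQ = [MISS, MISS, MISS, VC-HIT, L1-HIT, L1-HIT, L1-HIT, MISS, L1-HIT, VC-HIT, VC-HIT, VC-HIT, VC-HIT, L1-HIT, VC-HIT]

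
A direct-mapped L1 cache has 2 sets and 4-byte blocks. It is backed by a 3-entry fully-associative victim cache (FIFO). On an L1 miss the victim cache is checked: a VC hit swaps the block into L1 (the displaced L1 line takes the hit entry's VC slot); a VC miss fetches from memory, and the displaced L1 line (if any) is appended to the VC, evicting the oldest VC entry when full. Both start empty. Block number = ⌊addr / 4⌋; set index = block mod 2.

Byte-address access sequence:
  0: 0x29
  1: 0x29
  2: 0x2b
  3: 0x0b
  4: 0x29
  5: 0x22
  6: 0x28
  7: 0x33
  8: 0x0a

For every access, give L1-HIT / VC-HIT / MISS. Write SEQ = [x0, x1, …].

0: 0x29 (blk 10, set 0) → MISS  vc=[]
1: 0x29 (blk 10, set 0) → L1-HIT  vc=[]
2: 0x2b (blk 10, set 0) → L1-HIT  vc=[]
3: 0xb (blk 2, set 0) → MISS  vc=[10]
4: 0x29 (blk 10, set 0) → VC-HIT  vc=[2]
5: 0x22 (blk 8, set 0) → MISS  vc=[2, 10]
6: 0x28 (blk 10, set 0) → VC-HIT  vc=[2, 8]
7: 0x33 (blk 12, set 0) → MISS  vc=[2, 8, 10]
8: 0xa (blk 2, set 0) → VC-HIT  vc=[12, 8, 10]

SEQ = [MISS, L1-HIT, L1-HIT, MISS, VC-HIT, MISS, VC-HIT, MISS, VC-HIT]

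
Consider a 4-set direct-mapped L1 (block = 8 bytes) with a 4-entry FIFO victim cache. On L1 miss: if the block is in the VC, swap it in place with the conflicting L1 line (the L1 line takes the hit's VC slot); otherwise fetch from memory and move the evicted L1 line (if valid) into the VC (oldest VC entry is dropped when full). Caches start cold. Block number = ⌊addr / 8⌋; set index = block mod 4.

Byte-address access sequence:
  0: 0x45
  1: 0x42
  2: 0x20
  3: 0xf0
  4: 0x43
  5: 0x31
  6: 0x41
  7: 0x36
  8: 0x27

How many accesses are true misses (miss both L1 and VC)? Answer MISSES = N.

MISSES = 4

#0 0x45→b8/s0 MISS; vc=[]
#1 0x42→b8/s0 L1-HIT; vc=[]
#2 0x20→b4/s0 MISS; vc=[8]
#3 0xf0→b30/s2 MISS; vc=[8]
#4 0x43→b8/s0 VC-HIT; vc=[4]
#5 0x31→b6/s2 MISS; vc=[4,30]
#6 0x41→b8/s0 L1-HIT; vc=[4,30]
#7 0x36→b6/s2 L1-HIT; vc=[4,30]
#8 0x27→b4/s0 VC-HIT; vc=[8,30]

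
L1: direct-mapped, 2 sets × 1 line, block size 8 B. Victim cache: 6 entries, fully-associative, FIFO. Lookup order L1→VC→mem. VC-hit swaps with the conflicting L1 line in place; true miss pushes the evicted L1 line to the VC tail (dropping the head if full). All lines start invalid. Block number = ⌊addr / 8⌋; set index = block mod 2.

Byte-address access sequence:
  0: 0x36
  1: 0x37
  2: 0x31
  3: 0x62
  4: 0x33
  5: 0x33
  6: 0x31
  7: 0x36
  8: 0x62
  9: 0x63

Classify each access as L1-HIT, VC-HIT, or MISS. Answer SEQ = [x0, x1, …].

SEQ = [MISS, L1-HIT, L1-HIT, MISS, VC-HIT, L1-HIT, L1-HIT, L1-HIT, VC-HIT, L1-HIT]

#0 0x36→b6/s0 MISS; vc=[]
#1 0x37→b6/s0 L1-HIT; vc=[]
#2 0x31→b6/s0 L1-HIT; vc=[]
#3 0x62→b12/s0 MISS; vc=[6]
#4 0x33→b6/s0 VC-HIT; vc=[12]
#5 0x33→b6/s0 L1-HIT; vc=[12]
#6 0x31→b6/s0 L1-HIT; vc=[12]
#7 0x36→b6/s0 L1-HIT; vc=[12]
#8 0x62→b12/s0 VC-HIT; vc=[6]
#9 0x63→b12/s0 L1-HIT; vc=[6]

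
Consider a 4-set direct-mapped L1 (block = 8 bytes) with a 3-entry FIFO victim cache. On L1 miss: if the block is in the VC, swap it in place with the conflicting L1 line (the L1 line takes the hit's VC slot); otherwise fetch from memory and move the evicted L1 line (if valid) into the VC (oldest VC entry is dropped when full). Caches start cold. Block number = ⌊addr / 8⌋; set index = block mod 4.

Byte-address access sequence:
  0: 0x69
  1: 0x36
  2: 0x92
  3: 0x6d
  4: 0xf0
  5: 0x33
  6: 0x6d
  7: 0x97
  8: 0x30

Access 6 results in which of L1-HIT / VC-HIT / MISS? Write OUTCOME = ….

OUTCOME = L1-HIT

0: 0x69 (blk 13, set 1) → MISS  vc=[]
1: 0x36 (blk 6, set 2) → MISS  vc=[]
2: 0x92 (blk 18, set 2) → MISS  vc=[6]
3: 0x6d (blk 13, set 1) → L1-HIT  vc=[6]
4: 0xf0 (blk 30, set 2) → MISS  vc=[6, 18]
5: 0x33 (blk 6, set 2) → VC-HIT  vc=[30, 18]
6: 0x6d (blk 13, set 1) → L1-HIT  vc=[30, 18]
7: 0x97 (blk 18, set 2) → VC-HIT  vc=[30, 6]
8: 0x30 (blk 6, set 2) → VC-HIT  vc=[30, 18]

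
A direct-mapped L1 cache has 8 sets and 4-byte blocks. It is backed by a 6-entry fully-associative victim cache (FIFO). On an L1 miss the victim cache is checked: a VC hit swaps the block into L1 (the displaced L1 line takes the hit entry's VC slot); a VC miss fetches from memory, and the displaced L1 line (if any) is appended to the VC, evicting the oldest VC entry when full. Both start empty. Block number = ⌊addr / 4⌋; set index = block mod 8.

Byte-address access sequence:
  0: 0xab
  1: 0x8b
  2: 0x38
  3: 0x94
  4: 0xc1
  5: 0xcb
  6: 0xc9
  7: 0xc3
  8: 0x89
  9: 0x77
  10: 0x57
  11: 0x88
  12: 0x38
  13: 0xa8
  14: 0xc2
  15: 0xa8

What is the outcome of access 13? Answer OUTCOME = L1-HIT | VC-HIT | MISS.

#0 0xab→b42/s2 MISS; vc=[]
#1 0x8b→b34/s2 MISS; vc=[42]
#2 0x38→b14/s6 MISS; vc=[42]
#3 0x94→b37/s5 MISS; vc=[42]
#4 0xc1→b48/s0 MISS; vc=[42]
#5 0xcb→b50/s2 MISS; vc=[42,34]
#6 0xc9→b50/s2 L1-HIT; vc=[42,34]
#7 0xc3→b48/s0 L1-HIT; vc=[42,34]
#8 0x89→b34/s2 VC-HIT; vc=[42,50]
#9 0x77→b29/s5 MISS; vc=[42,50,37]
#10 0x57→b21/s5 MISS; vc=[42,50,37,29]
#11 0x88→b34/s2 L1-HIT; vc=[42,50,37,29]
#12 0x38→b14/s6 L1-HIT; vc=[42,50,37,29]
#13 0xa8→b42/s2 VC-HIT; vc=[34,50,37,29]
#14 0xc2→b48/s0 L1-HIT; vc=[34,50,37,29]
#15 0xa8→b42/s2 L1-HIT; vc=[34,50,37,29]

OUTCOME = VC-HIT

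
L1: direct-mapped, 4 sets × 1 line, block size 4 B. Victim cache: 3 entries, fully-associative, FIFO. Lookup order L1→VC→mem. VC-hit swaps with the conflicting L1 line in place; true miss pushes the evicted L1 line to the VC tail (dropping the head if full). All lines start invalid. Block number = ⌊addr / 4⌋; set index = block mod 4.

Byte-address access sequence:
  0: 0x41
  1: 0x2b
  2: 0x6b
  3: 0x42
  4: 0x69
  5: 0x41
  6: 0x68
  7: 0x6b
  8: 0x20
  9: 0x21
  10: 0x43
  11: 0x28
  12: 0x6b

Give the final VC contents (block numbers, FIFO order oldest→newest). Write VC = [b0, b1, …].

VC = [10, 8]

#0 0x41→b16/s0 MISS; vc=[]
#1 0x2b→b10/s2 MISS; vc=[]
#2 0x6b→b26/s2 MISS; vc=[10]
#3 0x42→b16/s0 L1-HIT; vc=[10]
#4 0x69→b26/s2 L1-HIT; vc=[10]
#5 0x41→b16/s0 L1-HIT; vc=[10]
#6 0x68→b26/s2 L1-HIT; vc=[10]
#7 0x6b→b26/s2 L1-HIT; vc=[10]
#8 0x20→b8/s0 MISS; vc=[10,16]
#9 0x21→b8/s0 L1-HIT; vc=[10,16]
#10 0x43→b16/s0 VC-HIT; vc=[10,8]
#11 0x28→b10/s2 VC-HIT; vc=[26,8]
#12 0x6b→b26/s2 VC-HIT; vc=[10,8]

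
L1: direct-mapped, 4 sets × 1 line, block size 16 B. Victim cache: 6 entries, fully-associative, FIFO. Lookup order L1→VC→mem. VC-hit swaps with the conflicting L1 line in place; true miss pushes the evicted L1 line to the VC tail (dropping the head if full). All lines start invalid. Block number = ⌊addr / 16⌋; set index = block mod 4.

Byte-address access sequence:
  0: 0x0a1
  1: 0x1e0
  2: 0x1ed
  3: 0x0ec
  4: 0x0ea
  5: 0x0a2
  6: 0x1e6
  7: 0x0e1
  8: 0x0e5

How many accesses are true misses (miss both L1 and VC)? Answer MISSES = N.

0: 0xa1 (blk 10, set 2) → MISS  vc=[]
1: 0x1e0 (blk 30, set 2) → MISS  vc=[10]
2: 0x1ed (blk 30, set 2) → L1-HIT  vc=[10]
3: 0xec (blk 14, set 2) → MISS  vc=[10, 30]
4: 0xea (blk 14, set 2) → L1-HIT  vc=[10, 30]
5: 0xa2 (blk 10, set 2) → VC-HIT  vc=[14, 30]
6: 0x1e6 (blk 30, set 2) → VC-HIT  vc=[14, 10]
7: 0xe1 (blk 14, set 2) → VC-HIT  vc=[30, 10]
8: 0xe5 (blk 14, set 2) → L1-HIT  vc=[30, 10]

MISSES = 3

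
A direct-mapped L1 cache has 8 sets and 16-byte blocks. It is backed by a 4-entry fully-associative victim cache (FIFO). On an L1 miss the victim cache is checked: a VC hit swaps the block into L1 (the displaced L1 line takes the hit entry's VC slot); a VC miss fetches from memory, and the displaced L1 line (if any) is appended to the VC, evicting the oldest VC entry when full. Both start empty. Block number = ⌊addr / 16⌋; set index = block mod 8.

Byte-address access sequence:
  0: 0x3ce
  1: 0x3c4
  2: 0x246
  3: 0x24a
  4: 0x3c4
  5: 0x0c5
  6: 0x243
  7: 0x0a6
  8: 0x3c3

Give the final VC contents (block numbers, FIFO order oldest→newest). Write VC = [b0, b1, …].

VC = [12, 36]

#0 0x3ce→b60/s4 MISS; vc=[]
#1 0x3c4→b60/s4 L1-HIT; vc=[]
#2 0x246→b36/s4 MISS; vc=[60]
#3 0x24a→b36/s4 L1-HIT; vc=[60]
#4 0x3c4→b60/s4 VC-HIT; vc=[36]
#5 0xc5→b12/s4 MISS; vc=[36,60]
#6 0x243→b36/s4 VC-HIT; vc=[12,60]
#7 0xa6→b10/s2 MISS; vc=[12,60]
#8 0x3c3→b60/s4 VC-HIT; vc=[12,36]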